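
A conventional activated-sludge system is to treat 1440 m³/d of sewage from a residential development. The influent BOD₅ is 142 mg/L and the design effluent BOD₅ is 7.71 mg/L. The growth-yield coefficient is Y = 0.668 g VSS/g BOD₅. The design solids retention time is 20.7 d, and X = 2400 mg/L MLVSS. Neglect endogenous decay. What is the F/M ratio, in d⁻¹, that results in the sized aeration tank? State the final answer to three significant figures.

With k_d = 0 the design equation reduces to V = Y Q (S₀−S) θ_c / X = 0.668 × 1440 × (142 − 7.71) × 20.7 / 2400 = 1114 m³.
Food-to-microorganism ratio F/M = Q S₀ / (V X) = 1440 × 142 / (1114 × 2400) = 0.07647 d⁻¹.

F/M ≈ 0.0765 d⁻¹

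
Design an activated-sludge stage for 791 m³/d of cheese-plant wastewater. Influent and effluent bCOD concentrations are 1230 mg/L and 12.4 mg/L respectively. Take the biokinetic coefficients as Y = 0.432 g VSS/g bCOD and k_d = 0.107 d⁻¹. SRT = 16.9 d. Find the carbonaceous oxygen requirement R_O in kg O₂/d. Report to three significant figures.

R_O ≈ 753 kg O₂/d

The observed yield is Y_obs = Y/(1 + k_d·θ_c) = 0.432 / (1 + 0.107 × 16.9) = 0.432 / 2.808 = 0.1538 g VSS per g bCOD removed.
Substrate removed = Q·(S₀ − S) = 791 m³/d × (1230 − 12.4) g/m³ = 9.63×10^5 g/d = 963.1 kg/d.
Biomass synthesised: P_X = Y_obs × 963.1 = 148.2 kg VSS/d.
R_O = Q·ΔS − 1.42 P_X = 963.1 − 210.4 = 752.7 kg O₂/d.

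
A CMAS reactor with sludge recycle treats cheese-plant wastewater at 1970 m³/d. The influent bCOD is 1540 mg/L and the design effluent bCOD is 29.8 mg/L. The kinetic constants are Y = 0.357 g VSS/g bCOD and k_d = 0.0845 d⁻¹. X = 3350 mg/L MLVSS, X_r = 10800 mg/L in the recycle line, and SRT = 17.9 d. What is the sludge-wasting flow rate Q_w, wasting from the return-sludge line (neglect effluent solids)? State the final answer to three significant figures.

Q_w ≈ 39.1 m³/d

From the SRT design equation V = Y Q (S₀−S) θ_c / [X (1 + k_d θ_c)] = 0.357 × 1970 × (1540 − 29.8) × 17.9 / [3350 × (1 + 0.0845 × 17.9)] = 1.9×10^7 / 8417 = 2259 m³.
Wasting from the return line (neglecting effluent solids): Q_w = V·X / (θ_c·X_r) = 2259 × 3350 / (17.9 × 10800) = 39.14 m³/d.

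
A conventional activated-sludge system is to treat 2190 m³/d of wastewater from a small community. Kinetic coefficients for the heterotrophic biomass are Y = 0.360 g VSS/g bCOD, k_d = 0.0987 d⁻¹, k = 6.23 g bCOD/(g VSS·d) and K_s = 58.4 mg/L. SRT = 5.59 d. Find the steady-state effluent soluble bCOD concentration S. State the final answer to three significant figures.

From the Monod/SRT balance for a CMAS, S = K_s·(1+k_d θ_c)/[θ_c·(Y k − k_d) − 1] = 58.4 × (1 + 0.0987 × 5.59) / [5.59 × (0.360 × 6.23 − 0.0987) − 1] = 90.62 / 10.99 = 8.249 mg/L.

S ≈ 8.25 mg/L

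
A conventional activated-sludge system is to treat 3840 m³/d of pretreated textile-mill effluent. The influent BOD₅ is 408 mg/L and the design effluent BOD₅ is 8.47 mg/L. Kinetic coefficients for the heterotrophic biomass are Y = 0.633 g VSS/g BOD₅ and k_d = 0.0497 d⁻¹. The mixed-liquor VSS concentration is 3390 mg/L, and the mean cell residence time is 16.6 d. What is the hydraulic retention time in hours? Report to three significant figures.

τ ≈ 16.3 h

Steady-state biomass mass balance: V·X·(1 + k_d·θ_c) = Y·Q·(S₀ − S)·θ_c, so V = 0.633 × 3840 × (408 − 8.47) × 16.6 / [3390 × (1 + 0.0497 × 16.6)] = 1.61×10^7 / 6187 = 2606 m³.
HRT = V/Q = 2606 m³ / 3840 m³·d⁻¹ = 0.6786 d × 24 = 16.29 h.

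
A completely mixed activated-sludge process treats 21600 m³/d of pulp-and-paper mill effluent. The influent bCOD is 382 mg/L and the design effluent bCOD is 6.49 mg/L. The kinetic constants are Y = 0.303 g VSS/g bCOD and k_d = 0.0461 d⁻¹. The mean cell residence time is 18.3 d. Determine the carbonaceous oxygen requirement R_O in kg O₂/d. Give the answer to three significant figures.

R_O ≈ 6220 kg O₂/d

Y_obs = Y / (1 + k_d θ_c) = 0.303 / (1 + 0.0461 × 18.3) = 0.303 / 1.844 = 0.1643.
Substrate removed = Q·(S₀ − S) = 21600 m³/d × (382 − 6.49) g/m³ = 8.11×10^6 g/d = 8111 kg/d.
P_X = Y_obs·Q·(S₀ − S) = 0.1643 × 8111 = 1333 kg VSS/d.
R_O = Q·ΔS − 1.42 P_X = 8111 − 1893 = 6218 kg O₂/d.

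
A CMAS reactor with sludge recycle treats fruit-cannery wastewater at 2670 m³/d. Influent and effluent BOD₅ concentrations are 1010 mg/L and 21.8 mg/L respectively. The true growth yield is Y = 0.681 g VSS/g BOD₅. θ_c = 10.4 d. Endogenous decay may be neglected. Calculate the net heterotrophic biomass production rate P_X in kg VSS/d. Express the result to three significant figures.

P_X ≈ 1800 kg VSS/d

Since k_d ≈ 0, Y_obs = Y = 0.681 g VSS/g BOD₅.
Mass of BOD₅ removed per day: Q(S₀ − S) = 2670 × 988.2 g/m³ = 2638 kg/d.
So the net sludge growth is P_X = 0.6810 × 2638 = 1797 kg VSS/d.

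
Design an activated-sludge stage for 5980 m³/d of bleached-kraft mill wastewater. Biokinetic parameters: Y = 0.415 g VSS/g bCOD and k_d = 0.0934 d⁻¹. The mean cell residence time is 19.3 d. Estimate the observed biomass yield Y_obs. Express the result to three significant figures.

Y_obs ≈ 0.148 g VSS/g bCOD

The observed yield is Y_obs = Y/(1 + k_d·θ_c) = 0.415 / (1 + 0.0934 × 19.3) = 0.415 / 2.803 = 0.1481 g VSS per g bCOD removed.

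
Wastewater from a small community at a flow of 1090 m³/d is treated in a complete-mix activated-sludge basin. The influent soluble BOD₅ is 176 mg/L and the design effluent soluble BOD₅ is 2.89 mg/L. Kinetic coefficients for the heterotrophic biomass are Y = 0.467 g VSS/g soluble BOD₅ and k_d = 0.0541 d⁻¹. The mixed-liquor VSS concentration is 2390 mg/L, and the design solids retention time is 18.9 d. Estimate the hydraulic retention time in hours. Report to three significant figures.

τ ≈ 7.59 h

From the SRT design equation V = Y Q (S₀−S) θ_c / [X (1 + k_d θ_c)] = 0.467 × 1090 × (176 − 2.89) × 18.9 / [2390 × (1 + 0.0541 × 18.9)] = 1.67×10^6 / 4834 = 344.5 m³.
τ = V/Q = 344.5/1090 = 0.3161 d, or 7.586 h.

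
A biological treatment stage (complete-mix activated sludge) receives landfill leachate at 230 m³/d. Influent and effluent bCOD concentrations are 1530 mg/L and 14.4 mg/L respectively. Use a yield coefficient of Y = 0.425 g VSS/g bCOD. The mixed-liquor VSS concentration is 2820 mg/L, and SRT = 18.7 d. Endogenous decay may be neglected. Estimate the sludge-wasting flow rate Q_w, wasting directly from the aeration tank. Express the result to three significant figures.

Q_w ≈ 52.5 m³/d

Biomass mass balance (decay neglected): V·X = Y·Q·(S₀ − S)·θ_c, so V = 0.425 × 230 × (1530 − 14.4) × 18.7 / 2820 = 982.4 m³.
Wasting from the aeration tank: Q_w = V / θ_c = 982.4 / 18.7 = 52.54 m³/d.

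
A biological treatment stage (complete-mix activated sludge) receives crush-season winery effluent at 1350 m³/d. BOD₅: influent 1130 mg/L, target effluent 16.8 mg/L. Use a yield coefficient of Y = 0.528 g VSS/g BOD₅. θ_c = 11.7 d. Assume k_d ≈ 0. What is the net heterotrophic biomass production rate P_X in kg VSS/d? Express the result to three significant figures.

P_X ≈ 793 kg VSS/d

With endogenous decay neglected, the observed yield equals the true yield: Y_obs = Y = 0.528 g VSS/g BOD₅.
Mass of BOD₅ removed per day: Q(S₀ − S) = 1350 × 1113 g/m³ = 1503 kg/d.
Biomass produced: P_X = Y_obs·Q·ΔS = 0.5280 × 1503 ≈ 793.5 kg VSS/d.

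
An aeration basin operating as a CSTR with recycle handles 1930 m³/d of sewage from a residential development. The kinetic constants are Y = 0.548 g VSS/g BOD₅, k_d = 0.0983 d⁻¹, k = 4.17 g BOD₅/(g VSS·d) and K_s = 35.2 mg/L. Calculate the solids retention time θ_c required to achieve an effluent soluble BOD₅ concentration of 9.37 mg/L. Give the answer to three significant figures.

θ_c ≈ 2.62 d

Specific growth rate at S = 9.37 mg/L: μ = YkS/(K_s+S) = 0.548·4.17·9.37/(35.2+9.37) = 0.4804 d⁻¹.
Then 1/θ_c = μ − k_d = 0.4804 − 0.0983 = 0.3821 d⁻¹, giving θ_c = 2.617 d.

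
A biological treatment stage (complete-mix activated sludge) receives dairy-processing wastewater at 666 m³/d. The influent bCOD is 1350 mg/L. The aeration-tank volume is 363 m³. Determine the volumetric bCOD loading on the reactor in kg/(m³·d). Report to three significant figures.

L_v ≈ 2.48 kg bCOD/(m³·d)

Applied bCOD load per unit volume = Q·S₀/V = (666 × 1350/1000)/363.0 = 2.477 kg bCOD·m⁻³·d⁻¹.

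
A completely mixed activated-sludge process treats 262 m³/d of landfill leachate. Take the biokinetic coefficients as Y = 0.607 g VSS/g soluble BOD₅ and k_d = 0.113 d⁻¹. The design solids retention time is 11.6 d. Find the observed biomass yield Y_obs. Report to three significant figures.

Y_obs ≈ 0.263 g VSS/g soluble BOD₅

Correct the yield for decay: Y_obs = Y/(1 + k_d θ_c) = 0.607 / (1 + 0.113 × 11.6) = 0.607 / 2.311 = 0.2627.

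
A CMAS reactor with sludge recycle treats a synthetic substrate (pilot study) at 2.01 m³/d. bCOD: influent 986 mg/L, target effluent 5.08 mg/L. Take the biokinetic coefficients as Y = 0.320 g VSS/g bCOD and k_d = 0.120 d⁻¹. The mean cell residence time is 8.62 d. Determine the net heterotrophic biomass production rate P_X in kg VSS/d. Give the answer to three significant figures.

Y_obs = Y / (1 + k_d θ_c) = 0.320 / (1 + 0.120 × 8.62) = 0.320 / 2.034 = 0.1573.
Mass of bCOD removed per day: Q(S₀ − S) = 2.01 × 980.9 g/m³ = 1.972 kg/d.
Net biomass production P_X = Y_obs × Q·(S₀ − S) = 0.1573 × 1.972 = 0.3101 kg VSS/d.

P_X ≈ 0.310 kg VSS/d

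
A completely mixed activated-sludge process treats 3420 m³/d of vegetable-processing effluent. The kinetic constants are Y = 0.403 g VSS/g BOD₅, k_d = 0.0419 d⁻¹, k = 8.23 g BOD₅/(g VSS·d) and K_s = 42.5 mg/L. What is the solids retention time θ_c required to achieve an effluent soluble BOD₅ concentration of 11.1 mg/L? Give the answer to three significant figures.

θ_c ≈ 1.55 d

At the target effluent, Y k S/(K_s+S) = 0.403×8.23×11.1/53.60 = 0.6869 d⁻¹.
θ_c = 1/(μ − k_d) = 1/(0.6869 − 0.0419) = 1/0.6450 = 1.551 d.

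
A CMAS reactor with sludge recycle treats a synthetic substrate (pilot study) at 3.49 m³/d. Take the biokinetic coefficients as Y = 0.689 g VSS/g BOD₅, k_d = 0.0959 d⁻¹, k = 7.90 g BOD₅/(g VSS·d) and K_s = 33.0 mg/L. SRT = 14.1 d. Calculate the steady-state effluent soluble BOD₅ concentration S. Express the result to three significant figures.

Effluent substrate depends only on kinetics and SRT: S = K_s(1 + k_d θ_c) / [θ_c(Yk − k_d) − 1] = 33.0 × (1 + 0.0959 × 14.1) / [14.1 × (0.689 × 7.90 − 0.0959) − 1] = 77.62 / 74.40 = 1.043 mg/L.

S ≈ 1.04 mg/L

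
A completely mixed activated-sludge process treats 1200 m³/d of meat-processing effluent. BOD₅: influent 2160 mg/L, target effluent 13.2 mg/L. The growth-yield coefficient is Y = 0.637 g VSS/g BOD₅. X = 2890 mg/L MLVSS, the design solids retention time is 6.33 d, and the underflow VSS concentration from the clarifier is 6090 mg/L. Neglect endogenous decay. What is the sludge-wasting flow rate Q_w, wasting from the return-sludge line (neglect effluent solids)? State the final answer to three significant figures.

Q_w ≈ 269 m³/d

Biomass mass balance (decay neglected): V·X = Y·Q·(S₀ − S)·θ_c, so V = 0.637 × 1200 × (2160 − 13.2) × 6.33 / 2890 = 3594 m³.
Q_w = (V·X)/(θ_c X_r) = 3594 × 2890 / (6.33 × 6090) = 269.5 m³/d.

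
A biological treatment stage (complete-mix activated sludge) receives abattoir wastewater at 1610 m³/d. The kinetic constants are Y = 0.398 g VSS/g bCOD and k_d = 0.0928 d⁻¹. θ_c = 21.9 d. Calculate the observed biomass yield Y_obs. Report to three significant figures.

Observed yield with endogenous decay: Y_obs = Y / (1 + k_d·θ_c) = 0.398 / (1 + 0.0928 × 21.9) = 0.398 / 3.032 = 0.1313 g VSS/g bCOD.

Y_obs ≈ 0.131 g VSS/g bCOD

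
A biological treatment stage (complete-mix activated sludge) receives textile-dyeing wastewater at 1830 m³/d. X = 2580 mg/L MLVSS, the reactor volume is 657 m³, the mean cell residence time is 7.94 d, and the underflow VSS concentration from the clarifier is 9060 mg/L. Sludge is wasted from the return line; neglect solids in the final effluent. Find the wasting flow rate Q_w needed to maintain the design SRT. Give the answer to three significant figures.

Q_w = (V·X)/(θ_c X_r) = 657.0 × 2580 / (7.94 × 9060) = 23.56 m³/d.

Q_w ≈ 23.6 m³/d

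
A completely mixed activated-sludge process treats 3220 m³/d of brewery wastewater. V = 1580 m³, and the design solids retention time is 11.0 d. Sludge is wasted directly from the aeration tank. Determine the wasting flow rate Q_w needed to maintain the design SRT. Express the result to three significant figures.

Q_w ≈ 144 m³/d

For wasting at MLVSS concentration, Q_w = V/θ_c = 1580/11.0 = 143.6 m³/d.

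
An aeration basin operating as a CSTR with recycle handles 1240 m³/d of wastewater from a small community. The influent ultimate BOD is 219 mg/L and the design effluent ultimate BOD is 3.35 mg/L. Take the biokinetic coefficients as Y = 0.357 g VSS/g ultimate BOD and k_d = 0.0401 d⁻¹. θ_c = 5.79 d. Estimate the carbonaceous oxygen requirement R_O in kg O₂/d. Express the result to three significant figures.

R_O ≈ 157 kg O₂/d

Y_obs = Y / (1 + k_d θ_c) = 0.357 / (1 + 0.0401 × 5.79) = 0.357 / 1.232 = 0.2897.
Q·(S₀ − S) = 1240 × (219 − 3.35) × 10⁻³ = 267.4 kg/d removed.
Biomass synthesised: P_X = Y_obs × 267.4 = 77.48 kg VSS/d.
Carbonaceous O₂ demand = substrate oxidised − cell-mass equivalent = 267.4 − 1.42 × 77.48 = 157.4 kg O₂/d.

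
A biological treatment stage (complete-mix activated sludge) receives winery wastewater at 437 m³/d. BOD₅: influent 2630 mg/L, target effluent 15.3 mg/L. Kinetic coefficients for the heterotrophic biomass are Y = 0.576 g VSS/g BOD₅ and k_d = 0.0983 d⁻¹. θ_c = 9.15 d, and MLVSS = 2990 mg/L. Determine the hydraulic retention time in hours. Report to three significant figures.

From the SRT design equation V = Y Q (S₀−S) θ_c / [X (1 + k_d θ_c)] = 0.576 × 437 × (2630 − 15.3) × 9.15 / [2990 × (1 + 0.0983 × 9.15)] = 6.02×10^6 / 5679 = 1060 m³.
HRT = V/Q = 1060 m³ / 437 m³·d⁻¹ = 2.426 d × 24 = 58.23 h.

τ ≈ 58.2 h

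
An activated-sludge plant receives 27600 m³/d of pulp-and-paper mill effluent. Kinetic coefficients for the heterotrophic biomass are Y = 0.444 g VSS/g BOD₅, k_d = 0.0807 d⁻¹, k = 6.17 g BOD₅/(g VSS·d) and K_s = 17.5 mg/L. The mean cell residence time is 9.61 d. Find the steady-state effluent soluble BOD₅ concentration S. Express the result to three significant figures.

S ≈ 1.27 mg/L

From the Monod/SRT balance for a CMAS, S = K_s·(1+k_d θ_c)/[θ_c·(Y k − k_d) − 1] = 17.5 × (1 + 0.0807 × 9.61) / [9.61 × (0.444 × 6.17 − 0.0807) − 1] = 31.07 / 24.55 = 1.266 mg/L.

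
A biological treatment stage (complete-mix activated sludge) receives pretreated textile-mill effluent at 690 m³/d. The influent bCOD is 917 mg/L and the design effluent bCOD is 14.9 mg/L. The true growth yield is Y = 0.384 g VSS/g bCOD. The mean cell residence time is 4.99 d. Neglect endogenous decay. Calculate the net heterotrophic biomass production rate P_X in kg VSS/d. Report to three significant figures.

Since k_d ≈ 0, Y_obs = Y = 0.384 g VSS/g bCOD.
Q·(S₀ − S) = 690 × (917 − 14.9) × 10⁻³ = 622.4 kg/d removed.
P_X = Y_obs · Q(S₀ − S) = 0.3840 × 622.4 = 239.0 kg VSS/d.

P_X ≈ 239 kg VSS/d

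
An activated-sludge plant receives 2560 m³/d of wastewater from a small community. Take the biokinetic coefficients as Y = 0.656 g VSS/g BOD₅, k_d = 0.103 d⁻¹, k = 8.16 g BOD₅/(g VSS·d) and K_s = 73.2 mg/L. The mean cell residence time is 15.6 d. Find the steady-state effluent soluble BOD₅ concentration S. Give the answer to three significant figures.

For a completely mixed reactor with recycle the Lawrence–McCarty relation gives S = K_s·(1 + k_d·θ_c) / [θ_c·(Y·k − k_d) − 1] = 73.2 × (1 + 0.103 × 15.6) / [15.6 × (0.656 × 8.16 − 0.103) − 1] = 190.8 / 80.90 = 2.359 mg/L.

S ≈ 2.36 mg/L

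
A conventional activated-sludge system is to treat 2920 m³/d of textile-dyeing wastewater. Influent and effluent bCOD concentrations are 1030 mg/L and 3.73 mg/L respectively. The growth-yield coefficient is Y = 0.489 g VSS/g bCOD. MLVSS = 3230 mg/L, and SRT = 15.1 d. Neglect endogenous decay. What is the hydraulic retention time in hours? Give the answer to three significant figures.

With k_d = 0 the design equation reduces to V = Y Q (S₀−S) θ_c / X = 0.489 × 2920 × (1030 − 3.73) × 15.1 / 3230 = 6851 m³.
τ = V/Q = 6851/2920 = 2.346 d, or 56.31 h.

τ ≈ 56.3 h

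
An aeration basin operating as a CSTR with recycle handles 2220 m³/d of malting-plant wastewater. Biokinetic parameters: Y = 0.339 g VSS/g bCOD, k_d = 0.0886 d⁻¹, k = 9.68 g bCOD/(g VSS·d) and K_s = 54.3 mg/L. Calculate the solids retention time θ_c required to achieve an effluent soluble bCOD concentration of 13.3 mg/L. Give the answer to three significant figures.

θ_c ≈ 1.80 d

At the target effluent, Y k S/(K_s+S) = 0.339×9.68×13.3/67.60 = 0.6456 d⁻¹.
Then 1/θ_c = μ − k_d = 0.6456 − 0.0886 = 0.5570 d⁻¹, giving θ_c = 1.795 d.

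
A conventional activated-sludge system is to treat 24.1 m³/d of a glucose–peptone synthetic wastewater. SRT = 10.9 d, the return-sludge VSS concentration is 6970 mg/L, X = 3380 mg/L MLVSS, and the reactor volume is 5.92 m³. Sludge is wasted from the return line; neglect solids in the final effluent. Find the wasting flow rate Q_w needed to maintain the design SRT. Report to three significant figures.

θ_c = V·X/(Q_w·X_r) when wasting from the recycle, so Q_w = V·X/(θ_c·X_r) = 5.920 × 3380 / (10.9 × 6970) = 0.2634 m³/d.

Q_w ≈ 0.263 m³/d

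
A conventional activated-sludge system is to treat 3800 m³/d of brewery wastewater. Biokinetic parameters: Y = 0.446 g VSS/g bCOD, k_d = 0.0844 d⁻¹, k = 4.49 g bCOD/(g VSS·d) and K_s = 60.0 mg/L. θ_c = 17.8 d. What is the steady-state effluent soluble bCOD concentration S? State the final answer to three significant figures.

S ≈ 4.53 mg/L

Effluent substrate depends only on kinetics and SRT: S = K_s(1 + k_d θ_c) / [θ_c(Yk − k_d) − 1] = 60.0 × (1 + 0.0844 × 17.8) / [17.8 × (0.446 × 4.49 − 0.0844) − 1] = 150.1 / 33.14 = 4.530 mg/L.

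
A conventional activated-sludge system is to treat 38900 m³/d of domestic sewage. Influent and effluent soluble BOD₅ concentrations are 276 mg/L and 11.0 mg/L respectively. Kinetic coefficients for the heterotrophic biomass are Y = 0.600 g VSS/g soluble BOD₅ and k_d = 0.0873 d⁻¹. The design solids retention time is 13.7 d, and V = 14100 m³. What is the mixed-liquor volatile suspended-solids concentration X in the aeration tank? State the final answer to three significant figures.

X ≈ 2740 mg/L

X = Y·Q·ΔS·θ_c / [V·(1 + k_d θ_c)] = 0.600 × 38900 × (276 − 11.0) × 13.7 / [14100 × (1 + 0.0873 × 13.7)] = 2737 mg/L.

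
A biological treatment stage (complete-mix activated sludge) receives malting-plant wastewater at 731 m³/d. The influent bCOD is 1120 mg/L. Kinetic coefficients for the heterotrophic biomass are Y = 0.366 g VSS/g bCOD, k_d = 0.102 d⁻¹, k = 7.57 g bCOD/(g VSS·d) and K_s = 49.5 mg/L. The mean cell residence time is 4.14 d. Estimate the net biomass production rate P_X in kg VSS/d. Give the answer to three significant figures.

P_X ≈ 209 kg VSS/d

Effluent substrate depends only on kinetics and SRT: S = K_s(1 + k_d θ_c) / [θ_c(Yk − k_d) − 1] = 49.5 × (1 + 0.102 × 4.14) / [4.14 × (0.366 × 7.57 − 0.102) − 1] = 70.40 / 10.05 = 7.007 mg/L.
Observed yield with endogenous decay: Y_obs = Y / (1 + k_d·θ_c) = 0.366 / (1 + 0.102 × 4.14) = 0.366 / 1.422 = 0.2573 g VSS/g bCOD.
Mass of bCOD removed per day: Q(S₀ − S) = 731 × 1113 g/m³ = 813.6 kg/d.
Net biomass production P_X = Y_obs × Q·(S₀ − S) = 0.2573 × 813.6 = 209.4 kg VSS/d.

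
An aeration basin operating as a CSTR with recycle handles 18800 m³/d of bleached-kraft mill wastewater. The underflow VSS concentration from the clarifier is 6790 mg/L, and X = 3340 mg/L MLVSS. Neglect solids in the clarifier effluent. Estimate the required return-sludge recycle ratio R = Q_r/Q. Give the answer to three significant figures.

Mass balance around the secondary clarifier (neglecting effluent solids): R = X / (X_r − X) = 3340 / (6790 − 3340) = 0.9681.

R ≈ 0.968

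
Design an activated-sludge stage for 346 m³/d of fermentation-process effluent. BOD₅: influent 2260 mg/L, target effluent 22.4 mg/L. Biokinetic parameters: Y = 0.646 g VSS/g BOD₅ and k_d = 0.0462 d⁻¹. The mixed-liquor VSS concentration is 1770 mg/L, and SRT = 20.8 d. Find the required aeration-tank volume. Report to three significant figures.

V ≈ 3000 m³

From the SRT design equation V = Y Q (S₀−S) θ_c / [X (1 + k_d θ_c)] = 0.646 × 346 × (2260 − 22.4) × 20.8 / [1770 × (1 + 0.0462 × 20.8)] = 1.04×10^7 / 3471 = 2997 m³.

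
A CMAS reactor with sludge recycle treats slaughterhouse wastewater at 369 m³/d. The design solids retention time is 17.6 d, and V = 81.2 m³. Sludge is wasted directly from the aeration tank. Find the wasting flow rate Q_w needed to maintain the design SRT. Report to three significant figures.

Q_w ≈ 4.61 m³/d

With mixed-liquor wasting, θ_c = V/Q_w, so Q_w = V/θ_c = 81.20/17.6 = 4.614 m³/d.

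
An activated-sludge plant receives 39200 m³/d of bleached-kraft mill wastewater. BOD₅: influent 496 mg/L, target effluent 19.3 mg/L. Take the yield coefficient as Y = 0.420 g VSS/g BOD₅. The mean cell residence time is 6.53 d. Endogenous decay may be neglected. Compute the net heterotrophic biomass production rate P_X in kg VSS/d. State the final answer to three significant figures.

No decay correction is needed, so Y_obs = Y = 0.420.
ΔS = 496 − 19.3 = 476.7 mg/L, so the substrate removal rate is 39200 × 476.7/1000 = 18687 kg BOD₅/d.
So the net sludge growth is P_X = 0.4200 × 18687 = 7848 kg VSS/d.

P_X ≈ 7850 kg VSS/d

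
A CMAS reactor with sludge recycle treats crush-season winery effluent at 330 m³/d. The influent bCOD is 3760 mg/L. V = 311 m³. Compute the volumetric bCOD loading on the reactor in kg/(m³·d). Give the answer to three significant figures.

L_v ≈ 3.99 kg bCOD/(m³·d)

Applied bCOD load per unit volume = Q·S₀/V = (330 × 3760/1000)/311.0 = 3.990 kg bCOD·m⁻³·d⁻¹.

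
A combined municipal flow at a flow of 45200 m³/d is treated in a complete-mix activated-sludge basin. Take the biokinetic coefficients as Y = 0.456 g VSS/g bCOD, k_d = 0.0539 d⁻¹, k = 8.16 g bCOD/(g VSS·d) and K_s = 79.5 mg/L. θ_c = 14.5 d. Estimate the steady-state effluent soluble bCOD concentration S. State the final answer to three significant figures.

For a completely mixed reactor with recycle the Lawrence–McCarty relation gives S = K_s·(1 + k_d·θ_c) / [θ_c·(Y·k − k_d) − 1] = 79.5 × (1 + 0.0539 × 14.5) / [14.5 × (0.456 × 8.16 − 0.0539) − 1] = 141.6 / 52.17 = 2.715 mg/L.

S ≈ 2.71 mg/L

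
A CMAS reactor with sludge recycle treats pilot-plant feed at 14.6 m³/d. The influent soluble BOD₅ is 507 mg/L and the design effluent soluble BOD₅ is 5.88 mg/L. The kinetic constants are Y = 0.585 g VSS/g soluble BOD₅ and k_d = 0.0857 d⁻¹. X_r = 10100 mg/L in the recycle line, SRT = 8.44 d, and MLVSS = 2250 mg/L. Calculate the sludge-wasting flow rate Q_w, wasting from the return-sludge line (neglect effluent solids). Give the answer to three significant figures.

Rearranging the biomass balance for a CMAS with decay, V = Y·Q·ΔS·θ_c / [X·(1+k_d θ_c)] = 0.585 × 14.6 × (507 − 5.88) × 8.44 / [2250 × (1 + 0.0857 × 8.44)] = 3.61×10^4 / 3877 = 9.316 m³.
Wasting from the return line (neglecting effluent solids): Q_w = V·X / (θ_c·X_r) = 9.316 × 2250 / (8.44 × 10100) = 0.2459 m³/d.

Q_w ≈ 0.246 m³/d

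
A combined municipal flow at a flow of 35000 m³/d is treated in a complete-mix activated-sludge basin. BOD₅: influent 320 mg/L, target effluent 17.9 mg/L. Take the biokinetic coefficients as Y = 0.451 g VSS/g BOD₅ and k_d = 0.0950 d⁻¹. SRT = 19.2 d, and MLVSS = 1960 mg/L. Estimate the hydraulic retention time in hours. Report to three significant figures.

Steady-state biomass mass balance: V·X·(1 + k_d·θ_c) = Y·Q·(S₀ − S)·θ_c, so V = 0.451 × 35000 × (320 − 17.9) × 19.2 / [1960 × (1 + 0.0950 × 19.2)] = 9.16×10^7 / 5535 = 16542 m³.
Hydraulic retention time τ = V/Q = 16542 / 35000 = 0.4726 d = 11.34 h.

τ ≈ 11.3 h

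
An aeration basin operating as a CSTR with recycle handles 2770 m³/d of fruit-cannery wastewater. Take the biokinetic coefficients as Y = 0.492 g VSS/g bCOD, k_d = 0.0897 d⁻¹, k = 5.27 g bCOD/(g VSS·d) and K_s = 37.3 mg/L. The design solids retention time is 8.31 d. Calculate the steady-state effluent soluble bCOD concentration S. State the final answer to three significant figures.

For a completely mixed reactor with recycle the Lawrence–McCarty relation gives S = K_s·(1 + k_d·θ_c) / [θ_c·(Y·k − k_d) − 1] = 37.3 × (1 + 0.0897 × 8.31) / [8.31 × (0.492 × 5.27 − 0.0897) − 1] = 65.10 / 19.80 = 3.288 mg/L.

S ≈ 3.29 mg/L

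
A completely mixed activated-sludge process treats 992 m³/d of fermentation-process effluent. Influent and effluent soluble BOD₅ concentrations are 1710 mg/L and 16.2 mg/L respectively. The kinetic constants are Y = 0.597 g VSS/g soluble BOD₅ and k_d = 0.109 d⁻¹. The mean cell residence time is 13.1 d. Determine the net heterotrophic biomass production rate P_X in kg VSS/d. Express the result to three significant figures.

P_X ≈ 413 kg VSS/d

The observed yield is Y_obs = Y/(1 + k_d·θ_c) = 0.597 / (1 + 0.109 × 13.1) = 0.597 / 2.428 = 0.2459 g VSS per g soluble BOD₅ removed.
Q·(S₀ − S) = 992 × (1710 − 16.2) × 10⁻³ = 1680 kg/d removed.
P_X = Y_obs · Q(S₀ − S) = 0.2459 × 1680 = 413.2 kg VSS/d.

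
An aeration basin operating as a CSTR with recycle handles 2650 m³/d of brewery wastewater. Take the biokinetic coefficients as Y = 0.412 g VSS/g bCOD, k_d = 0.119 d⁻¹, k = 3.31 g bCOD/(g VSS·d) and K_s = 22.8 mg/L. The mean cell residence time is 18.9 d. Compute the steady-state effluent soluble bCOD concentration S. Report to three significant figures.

S ≈ 3.29 mg/L

For a completely mixed reactor with recycle the Lawrence–McCarty relation gives S = K_s·(1 + k_d·θ_c) / [θ_c·(Y·k − k_d) − 1] = 22.8 × (1 + 0.119 × 18.9) / [18.9 × (0.412 × 3.31 − 0.119) − 1] = 74.08 / 22.53 = 3.289 mg/L.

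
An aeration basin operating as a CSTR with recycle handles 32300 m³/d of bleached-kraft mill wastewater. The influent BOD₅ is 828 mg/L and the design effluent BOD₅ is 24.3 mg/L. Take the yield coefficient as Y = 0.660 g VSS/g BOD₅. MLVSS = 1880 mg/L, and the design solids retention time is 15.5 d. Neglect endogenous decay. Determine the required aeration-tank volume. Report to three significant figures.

With k_d = 0 the design equation reduces to V = Y Q (S₀−S) θ_c / X = 0.660 × 32300 × (828 − 24.3) × 15.5 / 1880 = 141258 m³.

V ≈ 141000 m³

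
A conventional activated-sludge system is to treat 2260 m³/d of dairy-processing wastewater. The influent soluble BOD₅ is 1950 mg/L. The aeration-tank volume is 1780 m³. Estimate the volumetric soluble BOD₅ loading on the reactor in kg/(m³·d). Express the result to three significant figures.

L_v ≈ 2.48 kg soluble BOD₅/(m³·d)

L_v = Q S₀ / V = 2260 × 1950 × 10⁻³ / 1780 = 2.476 kg/(m³·d).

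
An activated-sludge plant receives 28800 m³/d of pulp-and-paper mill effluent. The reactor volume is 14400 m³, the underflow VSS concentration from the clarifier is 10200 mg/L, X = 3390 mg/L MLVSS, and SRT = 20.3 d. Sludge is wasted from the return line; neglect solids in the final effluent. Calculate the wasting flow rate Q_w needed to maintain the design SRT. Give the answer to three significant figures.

θ_c = V·X/(Q_w·X_r) when wasting from the recycle, so Q_w = V·X/(θ_c·X_r) = 14400 × 3390 / (20.3 × 10200) = 235.8 m³/d.

Q_w ≈ 236 m³/d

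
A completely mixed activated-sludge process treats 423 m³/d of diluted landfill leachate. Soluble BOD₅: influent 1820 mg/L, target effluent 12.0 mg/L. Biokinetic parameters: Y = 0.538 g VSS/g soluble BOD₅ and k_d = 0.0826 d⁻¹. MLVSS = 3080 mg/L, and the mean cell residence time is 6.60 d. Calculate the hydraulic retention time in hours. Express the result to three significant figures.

Rearranging the biomass balance for a CMAS with decay, V = Y·Q·ΔS·θ_c / [X·(1+k_d θ_c)] = 0.538 × 423 × (1820 − 12.0) × 6.60 / [3080 × (1 + 0.0826 × 6.60)] = 2.72×10^6 / 4759 = 570.6 m³.
τ = V/Q = 570.6/423 = 1.349 d, or 32.38 h.

τ ≈ 32.4 h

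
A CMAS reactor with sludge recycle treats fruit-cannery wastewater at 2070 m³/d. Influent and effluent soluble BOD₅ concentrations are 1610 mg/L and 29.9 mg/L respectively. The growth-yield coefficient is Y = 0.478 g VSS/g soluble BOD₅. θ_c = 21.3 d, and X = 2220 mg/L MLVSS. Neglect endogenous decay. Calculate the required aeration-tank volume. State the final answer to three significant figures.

V·X = Y·Q·ΔS·θ_c gives V = 0.478 × 2070 × (1610 − 29.9) × 21.3 / 2220 = 15001 m³.

V ≈ 15000 m³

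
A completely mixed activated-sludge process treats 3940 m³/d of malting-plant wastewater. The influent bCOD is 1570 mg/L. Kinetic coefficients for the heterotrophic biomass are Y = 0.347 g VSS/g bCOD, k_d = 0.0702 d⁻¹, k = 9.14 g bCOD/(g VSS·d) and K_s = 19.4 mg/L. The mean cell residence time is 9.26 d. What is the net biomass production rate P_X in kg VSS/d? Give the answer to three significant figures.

P_X ≈ 1300 kg VSS/d

From the Monod/SRT balance for a CMAS, S = K_s·(1+k_d θ_c)/[θ_c·(Y k − k_d) − 1] = 19.4 × (1 + 0.0702 × 9.26) / [9.26 × (0.347 × 9.14 − 0.0702) − 1] = 32.01 / 27.72 = 1.155 mg/L.
Observed yield with endogenous decay: Y_obs = Y / (1 + k_d·θ_c) = 0.347 / (1 + 0.0702 × 9.26) = 0.347 / 1.650 = 0.2103 g VSS/g bCOD.
Q·(S₀ − S) = 3940 × (1570 − 1.15) × 10⁻³ = 6181 kg/d removed.
Biomass produced: P_X = Y_obs·Q·ΔS = 0.2103 × 6181 ≈ 1300 kg VSS/d.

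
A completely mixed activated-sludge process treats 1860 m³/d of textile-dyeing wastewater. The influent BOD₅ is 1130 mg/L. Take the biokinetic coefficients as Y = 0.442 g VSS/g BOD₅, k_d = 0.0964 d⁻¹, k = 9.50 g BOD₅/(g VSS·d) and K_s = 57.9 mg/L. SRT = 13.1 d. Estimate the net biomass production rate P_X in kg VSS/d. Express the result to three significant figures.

P_X ≈ 410 kg VSS/d

For a completely mixed reactor with recycle the Lawrence–McCarty relation gives S = K_s·(1 + k_d·θ_c) / [θ_c·(Y·k − k_d) − 1] = 57.9 × (1 + 0.0964 × 13.1) / [13.1 × (0.442 × 9.50 − 0.0964) − 1] = 131.0 / 52.74 = 2.484 mg/L.
Y_obs = Y / (1 + k_d θ_c) = 0.442 / (1 + 0.0964 × 13.1) = 0.442 / 2.263 = 0.1953.
Mass of BOD₅ removed per day: Q(S₀ − S) = 1860 × 1128 g/m³ = 2097 kg/d.
Biomass produced: P_X = Y_obs·Q·ΔS = 0.1953 × 2097 ≈ 409.6 kg VSS/d.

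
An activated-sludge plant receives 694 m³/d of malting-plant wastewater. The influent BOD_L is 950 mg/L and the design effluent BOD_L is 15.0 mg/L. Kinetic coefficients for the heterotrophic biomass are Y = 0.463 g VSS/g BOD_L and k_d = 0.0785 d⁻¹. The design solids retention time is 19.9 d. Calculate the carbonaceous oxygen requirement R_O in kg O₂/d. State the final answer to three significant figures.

R_O ≈ 482 kg O₂/d

The observed yield is Y_obs = Y/(1 + k_d·θ_c) = 0.463 / (1 + 0.0785 × 19.9) = 0.463 / 2.562 = 0.1807 g VSS per g BOD_L removed.
ΔS = 950 − 15.0 = 935.0 mg/L, so the substrate removal rate is 694 × 935.0/1000 = 648.9 kg BOD_L/d.
Biomass synthesised: P_X = Y_obs × 648.9 = 117.3 kg VSS/d.
R_O = Q·ΔS − 1.42 P_X = 648.9 − 166.5 = 482.4 kg O₂/d.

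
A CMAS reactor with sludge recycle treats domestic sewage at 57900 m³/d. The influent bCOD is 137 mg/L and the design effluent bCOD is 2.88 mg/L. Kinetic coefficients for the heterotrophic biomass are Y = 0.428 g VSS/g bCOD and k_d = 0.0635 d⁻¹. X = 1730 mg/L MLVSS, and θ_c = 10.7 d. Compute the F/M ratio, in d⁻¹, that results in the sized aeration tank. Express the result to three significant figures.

F/M ≈ 0.375 d⁻¹

Rearranging the biomass balance for a CMAS with decay, V = Y·Q·ΔS·θ_c / [X·(1+k_d θ_c)] = 0.428 × 57900 × (137 − 2.88) × 10.7 / [1730 × (1 + 0.0635 × 10.7)] = 3.56×10^7 / 2905 = 12240 m³.
Food-to-microorganism ratio F/M = Q S₀ / (V X) = 57900 × 137 / (12240 × 1730) = 0.3746 d⁻¹.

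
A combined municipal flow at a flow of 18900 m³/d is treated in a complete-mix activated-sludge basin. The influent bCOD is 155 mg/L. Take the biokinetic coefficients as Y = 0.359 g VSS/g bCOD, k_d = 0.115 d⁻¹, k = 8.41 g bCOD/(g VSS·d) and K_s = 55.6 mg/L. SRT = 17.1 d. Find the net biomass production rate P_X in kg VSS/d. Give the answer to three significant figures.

P_X ≈ 347 kg VSS/d

Effluent substrate depends only on kinetics and SRT: S = K_s(1 + k_d θ_c) / [θ_c(Yk − k_d) − 1] = 55.6 × (1 + 0.115 × 17.1) / [17.1 × (0.359 × 8.41 − 0.115) − 1] = 164.9 / 48.66 = 3.389 mg/L.
Y_obs = Y / (1 + k_d θ_c) = 0.359 / (1 + 0.115 × 17.1) = 0.359 / 2.967 = 0.1210.
Q·(S₀ − S) = 18900 × (155 − 3.39) × 10⁻³ = 2865 kg/d removed.
Biomass produced: P_X = Y_obs·Q·ΔS = 0.1210 × 2865 ≈ 346.8 kg VSS/d.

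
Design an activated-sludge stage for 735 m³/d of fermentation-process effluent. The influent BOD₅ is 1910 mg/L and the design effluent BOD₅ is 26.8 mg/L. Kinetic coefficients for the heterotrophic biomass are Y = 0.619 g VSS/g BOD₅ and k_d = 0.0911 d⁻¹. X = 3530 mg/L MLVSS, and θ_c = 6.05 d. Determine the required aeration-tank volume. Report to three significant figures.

Rearranging the biomass balance for a CMAS with decay, V = Y·Q·ΔS·θ_c / [X·(1+k_d θ_c)] = 0.619 × 735 × (1910 − 26.8) × 6.05 / [3530 × (1 + 0.0911 × 6.05)] = 5.18×10^6 / 5476 = 946.7 m³.

V ≈ 947 m³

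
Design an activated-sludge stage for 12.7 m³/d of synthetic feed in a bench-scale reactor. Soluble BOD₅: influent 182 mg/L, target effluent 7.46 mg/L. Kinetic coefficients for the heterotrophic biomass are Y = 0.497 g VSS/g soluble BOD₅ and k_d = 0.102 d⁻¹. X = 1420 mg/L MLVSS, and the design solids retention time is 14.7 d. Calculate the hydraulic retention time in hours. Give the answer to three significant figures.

From the SRT design equation V = Y Q (S₀−S) θ_c / [X (1 + k_d θ_c)] = 0.497 × 12.7 × (182 − 7.46) × 14.7 / [1420 × (1 + 0.102 × 14.7)] = 1.62×10^4 / 3549 = 4.563 m³.
Hydraulic retention time τ = V/Q = 4.563 / 12.7 = 0.3593 d = 8.623 h.

τ ≈ 8.62 h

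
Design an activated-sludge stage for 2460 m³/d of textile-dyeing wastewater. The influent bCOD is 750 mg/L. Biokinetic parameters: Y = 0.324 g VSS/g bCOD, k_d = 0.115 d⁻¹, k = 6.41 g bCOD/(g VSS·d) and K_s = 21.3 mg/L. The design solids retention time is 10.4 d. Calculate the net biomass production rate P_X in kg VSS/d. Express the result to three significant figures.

P_X ≈ 271 kg VSS/d

From the Monod/SRT balance for a CMAS, S = K_s·(1+k_d θ_c)/[θ_c·(Y k − k_d) − 1] = 21.3 × (1 + 0.115 × 10.4) / [10.4 × (0.324 × 6.41 − 0.115) − 1] = 46.77 / 19.40 = 2.411 mg/L.
The observed yield is Y_obs = Y/(1 + k_d·θ_c) = 0.324 / (1 + 0.115 × 10.4) = 0.324 / 2.196 = 0.1475 g VSS per g bCOD removed.
Mass of bCOD removed per day: Q(S₀ − S) = 2460 × 747.6 g/m³ = 1839 kg/d.
So the net sludge growth is P_X = 0.1475 × 1839 = 271.3 kg VSS/d.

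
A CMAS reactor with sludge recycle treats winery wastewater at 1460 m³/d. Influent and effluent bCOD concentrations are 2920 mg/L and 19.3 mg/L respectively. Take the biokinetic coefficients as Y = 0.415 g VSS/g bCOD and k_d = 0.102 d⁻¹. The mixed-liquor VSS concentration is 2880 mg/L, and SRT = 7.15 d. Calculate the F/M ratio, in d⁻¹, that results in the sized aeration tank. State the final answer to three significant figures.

From the SRT design equation V = Y Q (S₀−S) θ_c / [X (1 + k_d θ_c)] = 0.415 × 1460 × (2920 − 19.3) × 7.15 / [2880 × (1 + 0.102 × 7.15)] = 1.26×10^7 / 4980 = 2523 m³.
F/M = applied load / biomass = Q·S₀/(V·X) = 1460 × 2920 / (2523 × 2880) = 0.5867 d⁻¹.

F/M ≈ 0.587 d⁻¹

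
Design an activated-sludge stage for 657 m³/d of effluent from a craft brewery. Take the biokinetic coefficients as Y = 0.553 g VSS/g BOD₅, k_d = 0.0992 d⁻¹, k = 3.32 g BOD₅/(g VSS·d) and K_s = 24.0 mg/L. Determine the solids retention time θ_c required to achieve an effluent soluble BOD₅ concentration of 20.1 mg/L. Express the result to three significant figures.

θ_c ≈ 1.36 d

From 1/θ_c = Y·k·S/(K_s + S) − k_d: Y·k·S/(K_s+S) = 0.553 × 3.32 × 20.1 / (24.0 + 20.1) = 0.8368 d⁻¹.
1/θ_c = 0.8368 − 0.0992 = 0.7376 d⁻¹, so θ_c = 1.356 d.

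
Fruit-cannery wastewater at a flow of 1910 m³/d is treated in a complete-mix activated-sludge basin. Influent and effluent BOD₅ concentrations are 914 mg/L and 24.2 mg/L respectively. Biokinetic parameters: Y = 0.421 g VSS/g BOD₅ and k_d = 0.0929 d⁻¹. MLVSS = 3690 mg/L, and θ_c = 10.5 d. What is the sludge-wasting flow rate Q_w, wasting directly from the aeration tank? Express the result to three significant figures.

Steady-state biomass mass balance: V·X·(1 + k_d·θ_c) = Y·Q·(S₀ − S)·θ_c, so V = 0.421 × 1910 × (914 − 24.2) × 10.5 / [3690 × (1 + 0.0929 × 10.5)] = 7.51×10^6 / 7289 = 1031 m³.
Wasting from the aeration tank: Q_w = V / θ_c = 1031 / 10.5 = 98.16 m³/d.

Q_w ≈ 98.2 m³/d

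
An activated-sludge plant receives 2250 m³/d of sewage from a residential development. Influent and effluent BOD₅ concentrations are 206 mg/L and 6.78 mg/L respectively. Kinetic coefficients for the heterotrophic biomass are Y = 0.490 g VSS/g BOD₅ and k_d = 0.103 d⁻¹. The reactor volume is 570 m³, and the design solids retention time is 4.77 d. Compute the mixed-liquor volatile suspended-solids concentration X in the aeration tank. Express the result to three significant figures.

X ≈ 1230 mg/L

From V·X·(1 + k_d·θ_c) = Y·Q·(S₀ − S)·θ_c: X = 0.490 × 2250 × (206 − 6.78) × 4.77 / [570 × (1 + 0.103 × 4.77)] = 1233 mg/L.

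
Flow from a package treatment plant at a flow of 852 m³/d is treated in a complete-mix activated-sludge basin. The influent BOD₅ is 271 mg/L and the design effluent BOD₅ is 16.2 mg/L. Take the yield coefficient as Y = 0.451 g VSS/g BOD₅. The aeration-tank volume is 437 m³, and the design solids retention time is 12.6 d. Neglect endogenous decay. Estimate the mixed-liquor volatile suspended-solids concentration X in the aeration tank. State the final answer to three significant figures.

Without decay, X = Y Q (S₀−S) θ_c / V = 0.451 × 852 × (271 − 16.2) × 12.6 / 437 = 2823 mg/L.

X ≈ 2820 mg/L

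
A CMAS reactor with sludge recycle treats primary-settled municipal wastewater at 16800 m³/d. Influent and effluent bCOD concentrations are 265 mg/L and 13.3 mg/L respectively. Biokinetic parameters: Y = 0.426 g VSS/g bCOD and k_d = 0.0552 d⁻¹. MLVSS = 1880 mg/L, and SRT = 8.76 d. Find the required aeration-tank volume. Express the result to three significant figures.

Steady-state biomass mass balance: V·X·(1 + k_d·θ_c) = Y·Q·(S₀ − S)·θ_c, so V = 0.426 × 16800 × (265 − 13.3) × 8.76 / [1880 × (1 + 0.0552 × 8.76)] = 1.58×10^7 / 2789 = 5658 m³.

V ≈ 5660 m³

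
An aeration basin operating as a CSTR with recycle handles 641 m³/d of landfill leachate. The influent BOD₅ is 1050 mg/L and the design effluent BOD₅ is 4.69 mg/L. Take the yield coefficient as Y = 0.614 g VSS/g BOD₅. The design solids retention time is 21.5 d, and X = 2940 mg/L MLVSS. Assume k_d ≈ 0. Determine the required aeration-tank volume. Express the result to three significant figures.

V ≈ 3010 m³

With k_d = 0 the design equation reduces to V = Y Q (S₀−S) θ_c / X = 0.614 × 641 × (1050 − 4.69) × 21.5 / 2940 = 3009 m³.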